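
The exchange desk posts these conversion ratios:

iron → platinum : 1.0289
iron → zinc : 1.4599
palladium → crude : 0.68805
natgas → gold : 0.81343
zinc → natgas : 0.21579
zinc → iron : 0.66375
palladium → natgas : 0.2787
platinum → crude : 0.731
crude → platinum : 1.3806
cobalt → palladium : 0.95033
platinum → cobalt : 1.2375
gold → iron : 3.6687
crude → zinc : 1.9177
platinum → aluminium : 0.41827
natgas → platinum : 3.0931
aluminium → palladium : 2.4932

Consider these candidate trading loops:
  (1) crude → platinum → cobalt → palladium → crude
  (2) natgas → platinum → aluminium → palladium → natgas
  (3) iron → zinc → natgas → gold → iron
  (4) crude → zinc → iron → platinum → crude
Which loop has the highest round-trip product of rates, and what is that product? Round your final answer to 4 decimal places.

1.1171

(1) 1.3806 × 1.2375 × 0.95033 × 0.68805 = 1.11714
(2) 3.0931 × 0.41827 × 2.4932 × 0.2787 = 0.89897
(3) 1.4599 × 0.21579 × 0.81343 × 3.6687 = 0.94013
(4) 1.9177 × 0.66375 × 1.0289 × 0.731 = 0.95736
Highest is cycle (1) at 1.1171 (>1, arbitrage).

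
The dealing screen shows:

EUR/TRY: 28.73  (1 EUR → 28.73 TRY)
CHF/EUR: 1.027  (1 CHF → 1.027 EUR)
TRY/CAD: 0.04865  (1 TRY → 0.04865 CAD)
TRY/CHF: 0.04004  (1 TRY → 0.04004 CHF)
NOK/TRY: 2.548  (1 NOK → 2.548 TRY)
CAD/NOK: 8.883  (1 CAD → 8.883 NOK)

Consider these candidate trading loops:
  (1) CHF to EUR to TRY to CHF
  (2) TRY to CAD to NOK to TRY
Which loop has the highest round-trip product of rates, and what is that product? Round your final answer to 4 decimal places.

1.1814

(1) 1.027 × 28.73 × 0.04004 = 1.18141
(2) 0.04865 × 8.883 × 2.548 = 1.10114
Highest is cycle (1) at 1.1814 (>1, arbitrage).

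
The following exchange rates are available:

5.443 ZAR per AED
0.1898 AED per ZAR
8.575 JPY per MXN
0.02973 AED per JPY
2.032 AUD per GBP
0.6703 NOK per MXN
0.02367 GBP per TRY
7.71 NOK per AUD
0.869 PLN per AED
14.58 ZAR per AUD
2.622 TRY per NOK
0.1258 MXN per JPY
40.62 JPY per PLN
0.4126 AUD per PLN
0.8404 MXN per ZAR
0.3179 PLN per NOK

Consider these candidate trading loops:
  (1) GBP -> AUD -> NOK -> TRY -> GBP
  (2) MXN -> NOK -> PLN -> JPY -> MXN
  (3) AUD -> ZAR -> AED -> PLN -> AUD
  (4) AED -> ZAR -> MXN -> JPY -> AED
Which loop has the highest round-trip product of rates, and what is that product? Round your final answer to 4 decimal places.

1.1661

(1) 2.032 × 7.71 × 2.622 × 0.02367 = 0.97232
(2) 0.6703 × 0.3179 × 40.62 × 0.1258 = 1.08888
(3) 14.58 × 0.1898 × 0.869 × 0.4126 = 0.99221
(4) 5.443 × 0.8404 × 8.575 × 0.02973 = 1.16615
Highest is cycle (4) at 1.1661 (>1, arbitrage).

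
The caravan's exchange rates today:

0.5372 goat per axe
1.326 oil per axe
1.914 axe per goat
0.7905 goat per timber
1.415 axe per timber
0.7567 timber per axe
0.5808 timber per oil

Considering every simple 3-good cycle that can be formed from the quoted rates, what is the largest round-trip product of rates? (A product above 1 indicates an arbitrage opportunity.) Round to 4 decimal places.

1.1449

goat→axe→timber→goat: 1.914 × 0.7567 × 0.7905 = 1.14490
oil→timber→axe→oil: 0.5808 × 1.415 × 1.326 = 1.08975
Maximum is goat→axe→timber→goat at 1.1449; arbitrage exists.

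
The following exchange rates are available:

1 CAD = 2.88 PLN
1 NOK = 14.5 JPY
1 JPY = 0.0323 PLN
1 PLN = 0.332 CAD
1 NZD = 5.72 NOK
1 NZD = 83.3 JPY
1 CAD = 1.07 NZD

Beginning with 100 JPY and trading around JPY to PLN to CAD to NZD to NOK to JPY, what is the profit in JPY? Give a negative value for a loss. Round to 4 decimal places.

-4.8326

100 JPY × 0.0323 = 3.23 PLN
3.23 PLN × 0.332 = 1.07236 CAD
1.07236 CAD × 1.07 = 1.1474252 NZD
1.1474252 NZD × 5.72 = 6.563272144 NOK
6.563272144 NOK × 14.5 = 95.167446088 JPY
Net change: 95.167446088 − 100 = -4.832553912 JPY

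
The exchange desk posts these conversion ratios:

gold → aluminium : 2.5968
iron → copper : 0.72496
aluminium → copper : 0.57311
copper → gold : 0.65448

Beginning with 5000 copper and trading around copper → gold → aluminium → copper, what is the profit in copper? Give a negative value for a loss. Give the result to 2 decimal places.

-129.84

5000 copper × 0.65448 = 3272.4 gold
3272.4 gold × 2.5968 = 8497.76832 aluminium
8497.76832 aluminium × 0.57311 = 4870.1560018752 copper
Net change: 4870.1560018752 − 5000 = -129.8439981248 copper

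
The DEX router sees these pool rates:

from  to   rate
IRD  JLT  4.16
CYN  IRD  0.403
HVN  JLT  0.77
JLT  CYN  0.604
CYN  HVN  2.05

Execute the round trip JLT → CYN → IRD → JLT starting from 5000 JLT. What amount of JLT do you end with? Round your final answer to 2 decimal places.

5062.97

5000 JLT × 0.604 = 3020 CYN
3020 CYN × 0.403 = 1217.06 IRD
1217.06 IRD × 4.16 = 5062.9696 JLT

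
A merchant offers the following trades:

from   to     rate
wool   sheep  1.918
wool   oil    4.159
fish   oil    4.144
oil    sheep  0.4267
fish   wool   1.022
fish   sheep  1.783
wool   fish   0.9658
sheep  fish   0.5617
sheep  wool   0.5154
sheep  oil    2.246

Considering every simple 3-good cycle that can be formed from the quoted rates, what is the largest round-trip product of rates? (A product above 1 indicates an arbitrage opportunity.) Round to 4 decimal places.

1.1010

fish→wool→sheep→fish: 1.022 × 1.918 × 0.5617 = 1.10104
fish→oil→sheep→fish: 4.144 × 0.4267 × 0.5617 = 0.99322
oil→sheep→wool→oil: 0.4267 × 0.5154 × 4.159 = 0.91465
fish→sheep→wool→fish: 1.783 × 0.5154 × 0.9658 = 0.88753
Maximum is fish→wool→sheep→fish at 1.1010; arbitrage exists.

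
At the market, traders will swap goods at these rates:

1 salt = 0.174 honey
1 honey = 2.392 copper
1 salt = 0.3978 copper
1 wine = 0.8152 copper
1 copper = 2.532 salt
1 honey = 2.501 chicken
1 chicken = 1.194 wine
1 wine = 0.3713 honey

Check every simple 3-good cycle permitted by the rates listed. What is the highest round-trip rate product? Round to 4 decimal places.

1.1088

chicken→wine→honey→chicken: 1.194 × 0.3713 × 2.501 = 1.10877
copper→salt→honey→copper: 2.532 × 0.174 × 2.392 = 1.05384
Maximum is chicken→wine→honey→chicken at 1.1088; arbitrage exists.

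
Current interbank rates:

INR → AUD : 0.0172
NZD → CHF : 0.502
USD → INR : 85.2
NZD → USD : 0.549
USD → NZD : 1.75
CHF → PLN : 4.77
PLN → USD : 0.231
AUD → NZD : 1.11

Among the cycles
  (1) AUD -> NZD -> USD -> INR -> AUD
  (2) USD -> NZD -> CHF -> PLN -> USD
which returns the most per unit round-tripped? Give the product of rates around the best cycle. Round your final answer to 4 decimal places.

0.9680

(1) 1.11 × 0.549 × 85.2 × 0.0172 = 0.89302
(2) 1.75 × 0.502 × 4.77 × 0.231 = 0.96799
Highest is cycle (2) at 0.9680 (≤1, no arbitrage).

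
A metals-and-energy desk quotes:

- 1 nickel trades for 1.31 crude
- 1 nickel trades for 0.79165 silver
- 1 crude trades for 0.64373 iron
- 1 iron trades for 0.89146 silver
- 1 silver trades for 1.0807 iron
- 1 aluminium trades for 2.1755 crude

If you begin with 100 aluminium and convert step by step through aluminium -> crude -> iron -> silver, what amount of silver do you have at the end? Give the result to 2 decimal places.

100 aluminium × 2.1755 = 217.55 crude
217.55 crude × 0.64373 = 140.0434615 iron
140.0434615 iron × 0.89146 = 124.84314418879 silver

124.84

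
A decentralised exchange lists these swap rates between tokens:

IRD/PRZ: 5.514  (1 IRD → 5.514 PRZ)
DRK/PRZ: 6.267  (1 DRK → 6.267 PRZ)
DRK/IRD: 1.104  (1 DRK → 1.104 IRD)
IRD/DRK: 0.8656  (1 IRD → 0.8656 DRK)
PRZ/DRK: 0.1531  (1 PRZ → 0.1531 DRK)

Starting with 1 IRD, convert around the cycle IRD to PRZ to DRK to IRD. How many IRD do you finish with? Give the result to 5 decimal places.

1 IRD × 5.514 = 5.514 PRZ
5.514 PRZ × 0.1531 = 0.8441934 DRK
0.8441934 DRK × 1.104 = 0.9319895136 IRD

0.93199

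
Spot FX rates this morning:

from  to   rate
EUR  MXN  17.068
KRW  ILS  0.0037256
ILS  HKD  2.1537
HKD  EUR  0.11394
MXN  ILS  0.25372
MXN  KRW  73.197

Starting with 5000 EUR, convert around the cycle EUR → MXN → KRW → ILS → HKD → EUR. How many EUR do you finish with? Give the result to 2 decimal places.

5000 EUR × 17.068 = 85340 MXN
85340 MXN × 73.197 = 6246631.98 KRW
6246631.98 KRW × 0.0037256 = 23272.452104688 ILS
23272.452104688 ILS × 2.1537 = 50121.8800978665456 HKD
50121.8800978665456 HKD × 0.11394 = 5710.887018350914205664 EUR

5710.89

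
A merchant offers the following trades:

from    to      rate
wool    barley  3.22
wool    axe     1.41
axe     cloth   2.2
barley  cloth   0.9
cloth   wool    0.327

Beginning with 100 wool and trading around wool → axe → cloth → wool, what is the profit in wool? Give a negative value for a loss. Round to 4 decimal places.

1.4354

100 wool × 1.41 = 141 axe
141 axe × 2.2 = 310.2 cloth
310.2 cloth × 0.327 = 101.4354 wool
Net change: 101.4354 − 100 = 1.4354 wool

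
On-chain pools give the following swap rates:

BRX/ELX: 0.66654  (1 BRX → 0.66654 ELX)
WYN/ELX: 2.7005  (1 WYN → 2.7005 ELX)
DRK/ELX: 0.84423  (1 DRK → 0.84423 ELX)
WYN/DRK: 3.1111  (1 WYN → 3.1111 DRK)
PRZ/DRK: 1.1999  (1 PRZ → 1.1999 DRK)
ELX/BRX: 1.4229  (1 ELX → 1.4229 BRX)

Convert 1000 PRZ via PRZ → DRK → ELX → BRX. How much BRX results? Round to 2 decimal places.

1441.39

1000 PRZ × 1.1999 = 1199.9 DRK
1199.9 DRK × 0.84423 = 1012.991577 ELX
1012.991577 ELX × 1.4229 = 1441.3857149133 BRX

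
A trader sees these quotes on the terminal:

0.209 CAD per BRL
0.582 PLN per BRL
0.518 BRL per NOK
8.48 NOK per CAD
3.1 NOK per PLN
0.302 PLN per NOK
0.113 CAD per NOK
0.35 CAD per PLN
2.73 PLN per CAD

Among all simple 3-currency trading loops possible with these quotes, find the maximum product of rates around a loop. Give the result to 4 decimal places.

PLN→NOK→CAD→PLN: 3.1 × 0.113 × 2.73 = 0.95632
PLN→NOK→BRL→PLN: 3.1 × 0.518 × 0.582 = 0.93458
BRL→CAD→NOK→BRL: 0.209 × 8.48 × 0.518 = 0.91806
PLN→CAD→NOK→PLN: 0.35 × 8.48 × 0.302 = 0.89634
Maximum is PLN→NOK→CAD→PLN at 0.9563; no arbitrage — every cycle loses value.

0.9563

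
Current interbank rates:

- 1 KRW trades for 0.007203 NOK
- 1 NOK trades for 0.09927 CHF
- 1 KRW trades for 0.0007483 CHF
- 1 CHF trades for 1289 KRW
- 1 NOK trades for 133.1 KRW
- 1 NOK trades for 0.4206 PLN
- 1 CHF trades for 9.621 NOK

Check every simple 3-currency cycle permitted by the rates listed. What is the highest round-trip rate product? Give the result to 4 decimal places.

CHF→NOK→KRW→CHF: 9.621 × 133.1 × 0.0007483 = 0.95824
CHF→KRW→NOK→CHF: 1289 × 0.007203 × 0.09927 = 0.92169
Maximum is CHF→NOK→KRW→CHF at 0.9582; no arbitrage — every cycle loses value.

0.9582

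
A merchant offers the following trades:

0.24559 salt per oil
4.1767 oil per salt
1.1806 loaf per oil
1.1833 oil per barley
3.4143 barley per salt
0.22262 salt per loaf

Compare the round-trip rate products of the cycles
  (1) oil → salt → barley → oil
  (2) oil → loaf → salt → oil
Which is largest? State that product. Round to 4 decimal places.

1.0977

(1) 0.24559 × 3.4143 × 1.1833 = 0.99222
(2) 1.1806 × 0.22262 × 4.1767 = 1.09774
Highest is cycle (2) at 1.0977 (>1, arbitrage).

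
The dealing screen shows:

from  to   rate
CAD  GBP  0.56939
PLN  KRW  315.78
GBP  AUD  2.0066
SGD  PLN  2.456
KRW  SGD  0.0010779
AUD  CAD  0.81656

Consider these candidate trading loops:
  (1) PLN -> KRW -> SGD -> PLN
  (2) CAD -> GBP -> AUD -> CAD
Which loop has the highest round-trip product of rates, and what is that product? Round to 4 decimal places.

0.9330

(1) 315.78 × 0.0010779 × 2.456 = 0.83597
(2) 0.56939 × 2.0066 × 0.81656 = 0.93295
Highest is cycle (2) at 0.9330 (≤1, no arbitrage).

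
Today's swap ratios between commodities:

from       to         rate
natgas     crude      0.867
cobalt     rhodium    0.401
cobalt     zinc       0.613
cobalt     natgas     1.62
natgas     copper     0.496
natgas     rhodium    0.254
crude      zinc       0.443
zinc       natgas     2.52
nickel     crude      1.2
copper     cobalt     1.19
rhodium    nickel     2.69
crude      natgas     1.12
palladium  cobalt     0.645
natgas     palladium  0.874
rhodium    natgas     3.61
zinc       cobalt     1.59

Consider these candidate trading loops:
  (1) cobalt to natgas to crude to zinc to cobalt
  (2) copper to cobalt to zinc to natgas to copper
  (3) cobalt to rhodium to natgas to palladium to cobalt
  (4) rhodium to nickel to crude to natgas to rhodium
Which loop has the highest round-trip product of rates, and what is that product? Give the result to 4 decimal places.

0.9893

(1) 1.62 × 0.867 × 0.443 × 1.59 = 0.98932
(2) 1.19 × 0.613 × 2.52 × 0.496 = 0.91178
(3) 0.401 × 3.61 × 0.874 × 0.645 = 0.81606
(4) 2.69 × 1.2 × 1.12 × 0.254 = 0.91830
Highest is cycle (1) at 0.9893 (≤1, no arbitrage).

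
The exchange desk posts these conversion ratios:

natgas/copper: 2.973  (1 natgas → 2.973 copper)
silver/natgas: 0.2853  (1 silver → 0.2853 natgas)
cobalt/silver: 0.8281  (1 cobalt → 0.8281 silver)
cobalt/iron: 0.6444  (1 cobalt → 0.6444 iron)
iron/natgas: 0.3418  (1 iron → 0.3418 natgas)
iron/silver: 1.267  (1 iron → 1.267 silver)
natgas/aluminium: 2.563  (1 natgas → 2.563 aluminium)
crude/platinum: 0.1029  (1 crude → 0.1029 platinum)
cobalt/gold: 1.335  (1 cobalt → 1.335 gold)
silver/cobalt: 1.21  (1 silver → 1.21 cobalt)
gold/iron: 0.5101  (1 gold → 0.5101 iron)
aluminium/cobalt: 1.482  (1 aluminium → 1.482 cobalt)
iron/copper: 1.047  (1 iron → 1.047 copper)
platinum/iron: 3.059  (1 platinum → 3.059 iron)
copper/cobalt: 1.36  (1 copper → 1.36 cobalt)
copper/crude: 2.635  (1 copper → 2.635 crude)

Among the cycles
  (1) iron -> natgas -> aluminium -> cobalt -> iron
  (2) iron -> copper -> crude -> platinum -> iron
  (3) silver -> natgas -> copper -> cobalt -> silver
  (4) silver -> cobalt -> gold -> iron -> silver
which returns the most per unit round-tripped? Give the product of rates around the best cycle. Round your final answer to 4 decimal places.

(1) 0.3418 × 2.563 × 1.482 × 0.6444 = 0.83661
(2) 1.047 × 2.635 × 0.1029 × 3.059 = 0.86840
(3) 0.2853 × 2.973 × 1.36 × 0.8281 = 0.95525
(4) 1.21 × 1.335 × 0.5101 × 1.267 = 1.04400
Highest is cycle (4) at 1.0440 (>1, arbitrage).

1.0440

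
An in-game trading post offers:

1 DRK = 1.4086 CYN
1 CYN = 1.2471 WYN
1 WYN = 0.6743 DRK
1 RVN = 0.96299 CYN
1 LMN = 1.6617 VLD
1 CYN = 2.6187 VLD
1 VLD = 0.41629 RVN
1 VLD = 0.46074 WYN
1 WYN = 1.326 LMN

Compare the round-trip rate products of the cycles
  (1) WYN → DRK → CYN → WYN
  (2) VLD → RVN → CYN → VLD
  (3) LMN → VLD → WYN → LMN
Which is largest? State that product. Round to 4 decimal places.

(1) 0.6743 × 1.4086 × 1.2471 = 1.18452
(2) 0.41629 × 0.96299 × 2.6187 = 1.04979
(3) 1.6617 × 0.46074 × 1.326 = 1.01520
Highest is cycle (1) at 1.1845 (>1, arbitrage).

1.1845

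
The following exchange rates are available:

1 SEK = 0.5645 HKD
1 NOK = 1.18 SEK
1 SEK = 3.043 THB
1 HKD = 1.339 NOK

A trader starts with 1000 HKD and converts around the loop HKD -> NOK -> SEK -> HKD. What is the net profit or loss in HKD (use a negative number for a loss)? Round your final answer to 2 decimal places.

1000 HKD × 1.339 = 1339 NOK
1339 NOK × 1.18 = 1580.02 SEK
1580.02 SEK × 0.5645 = 891.92129 HKD
Net change: 891.92129 − 1000 = -108.07871 HKD

-108.08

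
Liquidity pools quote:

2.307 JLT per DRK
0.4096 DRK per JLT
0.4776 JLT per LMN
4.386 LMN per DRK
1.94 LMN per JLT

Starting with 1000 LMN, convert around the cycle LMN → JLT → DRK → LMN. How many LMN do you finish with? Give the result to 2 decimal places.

1000 LMN × 0.4776 = 477.6 JLT
477.6 JLT × 0.4096 = 195.62496 DRK
195.62496 DRK × 4.386 = 858.01107456 LMN

858.01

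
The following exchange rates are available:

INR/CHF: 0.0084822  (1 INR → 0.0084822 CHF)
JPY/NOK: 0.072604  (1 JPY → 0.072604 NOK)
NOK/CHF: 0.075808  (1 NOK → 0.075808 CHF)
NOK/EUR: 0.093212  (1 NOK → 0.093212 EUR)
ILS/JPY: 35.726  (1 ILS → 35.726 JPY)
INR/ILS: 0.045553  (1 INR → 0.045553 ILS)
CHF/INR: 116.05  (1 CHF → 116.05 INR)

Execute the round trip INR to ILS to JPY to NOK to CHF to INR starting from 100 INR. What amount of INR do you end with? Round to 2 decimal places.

103.95

100 INR × 0.045553 = 4.5553 ILS
4.5553 ILS × 35.726 = 162.7426478 JPY
162.7426478 JPY × 0.072604 = 11.8157672008712 NOK
11.8157672008712 NOK × 0.075808 = 0.8957296799636439296 CHF
0.8957296799636439296 CHF × 116.05 = 103.94942935978087803008 INR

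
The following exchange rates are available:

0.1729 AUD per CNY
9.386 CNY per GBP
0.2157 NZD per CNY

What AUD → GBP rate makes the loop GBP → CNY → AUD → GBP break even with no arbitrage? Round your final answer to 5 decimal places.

Known legs of the cycle: 9.386 × 0.1729 = 1.6228394
For no arbitrage the full-cycle product must be 1, so the missing rate is 1 / 1.6228394 ≈ 0.6162039.

0.61620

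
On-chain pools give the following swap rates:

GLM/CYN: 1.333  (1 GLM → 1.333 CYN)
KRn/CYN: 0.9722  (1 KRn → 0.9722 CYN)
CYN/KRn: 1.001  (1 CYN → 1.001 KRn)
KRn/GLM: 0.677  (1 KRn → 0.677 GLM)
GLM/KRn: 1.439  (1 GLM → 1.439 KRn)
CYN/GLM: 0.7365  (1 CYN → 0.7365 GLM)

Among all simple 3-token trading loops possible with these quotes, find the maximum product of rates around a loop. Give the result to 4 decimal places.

1.0304

CYN→GLM→KRn→CYN: 0.7365 × 1.439 × 0.9722 = 1.03036
CYN→KRn→GLM→CYN: 1.001 × 0.677 × 1.333 = 0.90334
Maximum is CYN→GLM→KRn→CYN at 1.0304; arbitrage exists.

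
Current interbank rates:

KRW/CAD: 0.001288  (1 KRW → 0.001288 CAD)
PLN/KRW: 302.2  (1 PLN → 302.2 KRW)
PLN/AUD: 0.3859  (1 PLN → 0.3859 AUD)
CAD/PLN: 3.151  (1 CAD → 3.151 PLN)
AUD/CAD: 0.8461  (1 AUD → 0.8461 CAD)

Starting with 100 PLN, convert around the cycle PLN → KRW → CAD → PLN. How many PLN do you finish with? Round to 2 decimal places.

122.65

100 PLN × 302.2 = 30220 KRW
30220 KRW × 0.001288 = 38.92336 CAD
38.92336 CAD × 3.151 = 122.64750736 PLN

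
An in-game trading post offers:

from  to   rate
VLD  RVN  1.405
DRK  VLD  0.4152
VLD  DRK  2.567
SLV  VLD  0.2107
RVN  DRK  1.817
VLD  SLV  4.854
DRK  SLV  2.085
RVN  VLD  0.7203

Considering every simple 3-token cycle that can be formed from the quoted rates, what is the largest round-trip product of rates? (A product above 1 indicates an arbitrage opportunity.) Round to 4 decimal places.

1.1277

SLV→VLD→DRK→SLV: 0.2107 × 2.567 × 2.085 = 1.12771
RVN→DRK→VLD→RVN: 1.817 × 0.4152 × 1.405 = 1.05996
Maximum is SLV→VLD→DRK→SLV at 1.1277; arbitrage exists.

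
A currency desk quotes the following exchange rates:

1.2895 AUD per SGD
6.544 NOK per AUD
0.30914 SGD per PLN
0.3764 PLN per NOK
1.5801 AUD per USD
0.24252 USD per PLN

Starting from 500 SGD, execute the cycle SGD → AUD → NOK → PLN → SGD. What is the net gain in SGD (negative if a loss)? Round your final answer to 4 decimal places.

-9.0475

500 SGD × 1.2895 = 644.75 AUD
644.75 AUD × 6.544 = 4219.244 NOK
4219.244 NOK × 0.3764 = 1588.1234416 PLN
1588.1234416 PLN × 0.30914 = 490.952480736224 SGD
Net change: 490.952480736224 − 500 = -9.047519263776 SGD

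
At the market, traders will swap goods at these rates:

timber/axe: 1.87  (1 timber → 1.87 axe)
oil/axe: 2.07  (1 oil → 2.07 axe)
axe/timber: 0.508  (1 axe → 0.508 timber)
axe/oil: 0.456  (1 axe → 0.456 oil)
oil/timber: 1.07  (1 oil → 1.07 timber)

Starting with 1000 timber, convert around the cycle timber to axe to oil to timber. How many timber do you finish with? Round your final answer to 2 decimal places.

1000 timber × 1.87 = 1870 axe
1870 axe × 0.456 = 852.72 oil
852.72 oil × 1.07 = 912.4104 timber

912.41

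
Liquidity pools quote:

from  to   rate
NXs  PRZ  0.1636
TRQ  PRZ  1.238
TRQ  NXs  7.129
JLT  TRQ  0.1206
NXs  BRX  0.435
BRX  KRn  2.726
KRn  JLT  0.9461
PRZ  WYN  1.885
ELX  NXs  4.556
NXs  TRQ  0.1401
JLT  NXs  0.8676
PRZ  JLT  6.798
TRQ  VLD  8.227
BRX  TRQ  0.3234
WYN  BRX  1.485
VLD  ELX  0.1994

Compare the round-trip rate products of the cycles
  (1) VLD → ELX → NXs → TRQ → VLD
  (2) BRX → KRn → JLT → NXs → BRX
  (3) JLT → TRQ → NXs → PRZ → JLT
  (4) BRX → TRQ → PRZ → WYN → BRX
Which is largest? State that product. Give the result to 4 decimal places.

(1) 0.1994 × 4.556 × 0.1401 × 8.227 = 1.04710
(2) 2.726 × 0.9461 × 0.8676 × 0.435 = 0.97336
(3) 0.1206 × 7.129 × 0.1636 × 6.798 = 0.95618
(4) 0.3234 × 1.238 × 1.885 × 1.485 = 1.12072
Highest is cycle (4) at 1.1207 (>1, arbitrage).

1.1207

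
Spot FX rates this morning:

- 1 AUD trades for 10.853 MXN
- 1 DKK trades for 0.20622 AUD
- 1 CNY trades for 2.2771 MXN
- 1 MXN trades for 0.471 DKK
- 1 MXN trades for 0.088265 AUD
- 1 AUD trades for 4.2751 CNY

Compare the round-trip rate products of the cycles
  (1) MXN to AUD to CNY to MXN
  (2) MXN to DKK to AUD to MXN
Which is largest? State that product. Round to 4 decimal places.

(1) 0.088265 × 4.2751 × 2.2771 = 0.85924
(2) 0.471 × 0.20622 × 10.853 = 1.05415
Highest is cycle (2) at 1.0541 (>1, arbitrage).

1.0541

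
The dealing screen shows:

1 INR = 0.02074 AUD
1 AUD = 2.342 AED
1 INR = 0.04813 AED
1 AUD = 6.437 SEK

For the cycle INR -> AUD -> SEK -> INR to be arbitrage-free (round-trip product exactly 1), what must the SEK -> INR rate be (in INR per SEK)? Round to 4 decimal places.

Known legs of the cycle: 0.02074 × 6.437 = 0.13350338
For no arbitrage the full-cycle product must be 1, so the missing rate is 1 / 0.13350338 ≈ 7.490447.

7.4904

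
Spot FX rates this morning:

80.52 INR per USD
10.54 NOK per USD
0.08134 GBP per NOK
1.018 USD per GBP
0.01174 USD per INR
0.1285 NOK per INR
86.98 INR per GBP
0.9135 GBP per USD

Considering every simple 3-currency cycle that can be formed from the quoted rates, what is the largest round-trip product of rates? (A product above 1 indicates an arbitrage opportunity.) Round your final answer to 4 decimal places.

0.9328

GBP→INR→USD→GBP: 86.98 × 0.01174 × 0.9135 = 0.93282
GBP→INR→NOK→GBP: 86.98 × 0.1285 × 0.08134 = 0.90913
GBP→USD→NOK→GBP: 1.018 × 10.54 × 0.08134 = 0.87276
Maximum is GBP→INR→USD→GBP at 0.9328; no arbitrage — every cycle loses value.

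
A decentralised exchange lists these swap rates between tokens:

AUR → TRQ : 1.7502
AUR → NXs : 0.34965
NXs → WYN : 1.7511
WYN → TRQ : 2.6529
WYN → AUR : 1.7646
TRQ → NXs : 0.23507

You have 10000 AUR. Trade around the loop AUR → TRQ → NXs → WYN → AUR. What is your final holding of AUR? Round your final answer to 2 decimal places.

12712.83

10000 AUR × 1.7502 = 17502 TRQ
17502 TRQ × 0.23507 = 4114.19514 NXs
4114.19514 NXs × 1.7511 = 7204.367109654 WYN
7204.367109654 WYN × 1.7646 = 12712.8262016954484 AUR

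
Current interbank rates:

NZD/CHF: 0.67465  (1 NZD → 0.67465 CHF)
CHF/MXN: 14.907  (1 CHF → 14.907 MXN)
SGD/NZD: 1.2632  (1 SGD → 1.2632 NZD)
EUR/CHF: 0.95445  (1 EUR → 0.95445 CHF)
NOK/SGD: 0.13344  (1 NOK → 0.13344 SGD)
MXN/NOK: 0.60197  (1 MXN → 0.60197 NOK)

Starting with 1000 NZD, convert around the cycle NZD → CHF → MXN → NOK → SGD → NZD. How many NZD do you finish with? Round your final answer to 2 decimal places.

1000 NZD × 0.67465 = 674.65 CHF
674.65 CHF × 14.907 = 10057.00755 MXN
10057.00755 MXN × 0.60197 = 6054.0168348735 NOK
6054.0168348735 NOK × 0.13344 = 807.84800644551984 SGD
807.84800644551984 SGD × 1.2632 = 1020.473601741980661888 NZD

1020.47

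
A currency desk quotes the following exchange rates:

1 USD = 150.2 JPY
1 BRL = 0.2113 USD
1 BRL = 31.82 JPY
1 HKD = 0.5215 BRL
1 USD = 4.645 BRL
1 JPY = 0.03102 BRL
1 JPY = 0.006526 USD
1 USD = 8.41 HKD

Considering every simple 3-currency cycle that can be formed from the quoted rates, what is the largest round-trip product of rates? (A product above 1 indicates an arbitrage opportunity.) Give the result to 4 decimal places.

JPY→BRL→USD→JPY: 0.03102 × 0.2113 × 150.2 = 0.98449
JPY→USD→BRL→JPY: 0.006526 × 4.645 × 31.82 = 0.96457
USD→HKD→BRL→USD: 8.41 × 0.5215 × 0.2113 = 0.92672
Maximum is JPY→BRL→USD→JPY at 0.9845; no arbitrage — every cycle loses value.

0.9845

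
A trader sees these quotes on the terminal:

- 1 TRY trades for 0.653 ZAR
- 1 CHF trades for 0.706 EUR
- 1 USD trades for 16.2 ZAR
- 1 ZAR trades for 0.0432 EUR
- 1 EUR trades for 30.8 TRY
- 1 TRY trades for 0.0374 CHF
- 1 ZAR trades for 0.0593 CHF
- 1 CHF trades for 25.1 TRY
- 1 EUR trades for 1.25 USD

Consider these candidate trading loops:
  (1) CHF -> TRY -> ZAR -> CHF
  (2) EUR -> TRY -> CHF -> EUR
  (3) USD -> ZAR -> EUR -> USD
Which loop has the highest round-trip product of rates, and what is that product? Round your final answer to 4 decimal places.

0.9719

(1) 25.1 × 0.653 × 0.0593 = 0.97194
(2) 30.8 × 0.0374 × 0.706 = 0.81326
(3) 16.2 × 0.0432 × 1.25 = 0.87480
Highest is cycle (1) at 0.9719 (≤1, no arbitrage).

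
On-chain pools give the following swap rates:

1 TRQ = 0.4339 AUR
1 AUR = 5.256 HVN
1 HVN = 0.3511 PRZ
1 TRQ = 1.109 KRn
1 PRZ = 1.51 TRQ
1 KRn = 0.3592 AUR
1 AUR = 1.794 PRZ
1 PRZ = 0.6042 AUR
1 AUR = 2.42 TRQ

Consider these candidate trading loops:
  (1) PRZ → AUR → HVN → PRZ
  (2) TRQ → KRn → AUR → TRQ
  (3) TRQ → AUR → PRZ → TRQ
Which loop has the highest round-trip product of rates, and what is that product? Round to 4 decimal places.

1.1754

(1) 0.6042 × 5.256 × 0.3511 = 1.11498
(2) 1.109 × 0.3592 × 2.42 = 0.96401
(3) 0.4339 × 1.794 × 1.51 = 1.17541
Highest is cycle (3) at 1.1754 (>1, arbitrage).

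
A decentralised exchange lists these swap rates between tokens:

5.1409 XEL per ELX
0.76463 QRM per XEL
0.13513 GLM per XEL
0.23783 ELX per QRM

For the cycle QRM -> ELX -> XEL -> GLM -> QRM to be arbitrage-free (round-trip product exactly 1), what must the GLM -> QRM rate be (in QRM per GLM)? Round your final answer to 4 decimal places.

Known legs of the cycle: 0.23783 × 5.1409 × 0.13513 = 0.16521807917711
For no arbitrage the full-cycle product must be 1, so the missing rate is 1 / 0.16521807917711 ≈ 6.052606.

6.0526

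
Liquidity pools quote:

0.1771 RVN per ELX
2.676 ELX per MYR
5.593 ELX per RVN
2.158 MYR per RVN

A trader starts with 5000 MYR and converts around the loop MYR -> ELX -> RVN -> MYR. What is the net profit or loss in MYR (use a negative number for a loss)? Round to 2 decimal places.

113.59

5000 MYR × 2.676 = 13380 ELX
13380 ELX × 0.1771 = 2369.598 RVN
2369.598 RVN × 2.158 = 5113.592484 MYR
Net change: 5113.592484 − 5000 = 113.592484 MYR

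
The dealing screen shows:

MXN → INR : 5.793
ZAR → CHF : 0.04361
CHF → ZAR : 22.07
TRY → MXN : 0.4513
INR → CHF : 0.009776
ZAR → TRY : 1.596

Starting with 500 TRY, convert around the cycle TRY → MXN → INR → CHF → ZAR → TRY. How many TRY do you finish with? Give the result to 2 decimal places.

500 TRY × 0.4513 = 225.65 MXN
225.65 MXN × 5.793 = 1307.19045 INR
1307.19045 INR × 0.009776 = 12.7790938392 CHF
12.7790938392 CHF × 22.07 = 282.034601031144 ZAR
282.034601031144 ZAR × 1.596 = 450.127223245705824 TRY

450.13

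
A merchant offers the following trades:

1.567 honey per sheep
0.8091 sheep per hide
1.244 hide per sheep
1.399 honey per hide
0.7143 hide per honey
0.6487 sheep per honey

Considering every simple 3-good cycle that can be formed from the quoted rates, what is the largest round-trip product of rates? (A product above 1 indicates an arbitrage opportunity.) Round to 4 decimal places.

1.1290

hide→honey→sheep→hide: 1.399 × 0.6487 × 1.244 = 1.12897
hide→sheep→honey→hide: 0.8091 × 1.567 × 0.7143 = 0.90563
Maximum is hide→honey→sheep→hide at 1.1290; arbitrage exists.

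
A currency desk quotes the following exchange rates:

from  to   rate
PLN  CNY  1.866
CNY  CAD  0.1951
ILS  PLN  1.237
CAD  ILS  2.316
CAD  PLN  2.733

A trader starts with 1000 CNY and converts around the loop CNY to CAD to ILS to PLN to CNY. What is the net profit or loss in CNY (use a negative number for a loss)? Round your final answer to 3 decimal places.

42.983

1000 CNY × 0.1951 = 195.1 CAD
195.1 CAD × 2.316 = 451.8516 ILS
451.8516 ILS × 1.237 = 558.9404292 PLN
558.9404292 PLN × 1.866 = 1042.9828408872 CNY
Net change: 1042.9828408872 − 1000 = 42.9828408872 CNY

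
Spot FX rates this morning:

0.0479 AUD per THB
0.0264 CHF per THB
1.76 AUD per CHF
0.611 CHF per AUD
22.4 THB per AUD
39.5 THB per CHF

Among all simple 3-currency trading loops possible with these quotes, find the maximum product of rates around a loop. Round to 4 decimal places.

AUD→CHF→THB→AUD: 0.611 × 39.5 × 0.0479 = 1.15604
AUD→THB→CHF→AUD: 22.4 × 0.0264 × 1.76 = 1.04079
Maximum is AUD→CHF→THB→AUD at 1.1560; arbitrage exists.

1.1560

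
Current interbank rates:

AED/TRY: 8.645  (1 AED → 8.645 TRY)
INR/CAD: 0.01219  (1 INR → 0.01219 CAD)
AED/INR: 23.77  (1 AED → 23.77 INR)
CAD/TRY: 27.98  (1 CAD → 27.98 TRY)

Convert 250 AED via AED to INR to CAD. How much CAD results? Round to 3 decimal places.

72.439

250 AED × 23.77 = 5942.5 INR
5942.5 INR × 0.01219 = 72.439075 CAD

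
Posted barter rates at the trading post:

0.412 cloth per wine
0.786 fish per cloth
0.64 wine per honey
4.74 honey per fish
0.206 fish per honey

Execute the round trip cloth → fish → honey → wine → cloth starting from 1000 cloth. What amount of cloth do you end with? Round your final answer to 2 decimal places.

982.38

1000 cloth × 0.786 = 786 fish
786 fish × 4.74 = 3725.64 honey
3725.64 honey × 0.64 = 2384.4096 wine
2384.4096 wine × 0.412 = 982.3767552 cloth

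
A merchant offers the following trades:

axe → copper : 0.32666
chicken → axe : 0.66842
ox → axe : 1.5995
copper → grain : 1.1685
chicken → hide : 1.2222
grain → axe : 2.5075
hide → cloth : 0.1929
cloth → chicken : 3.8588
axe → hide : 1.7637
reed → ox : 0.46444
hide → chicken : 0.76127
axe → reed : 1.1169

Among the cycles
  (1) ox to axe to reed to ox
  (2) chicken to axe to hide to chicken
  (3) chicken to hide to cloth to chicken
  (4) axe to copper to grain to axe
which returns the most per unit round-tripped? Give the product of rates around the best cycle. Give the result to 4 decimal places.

(1) 1.5995 × 1.1169 × 0.46444 = 0.82971
(2) 0.66842 × 1.7637 × 0.76127 = 0.89746
(3) 1.2222 × 0.1929 × 3.8588 = 0.90976
(4) 0.32666 × 1.1685 × 2.5075 = 0.95712
Highest is cycle (4) at 0.9571 (≤1, no arbitrage).

0.9571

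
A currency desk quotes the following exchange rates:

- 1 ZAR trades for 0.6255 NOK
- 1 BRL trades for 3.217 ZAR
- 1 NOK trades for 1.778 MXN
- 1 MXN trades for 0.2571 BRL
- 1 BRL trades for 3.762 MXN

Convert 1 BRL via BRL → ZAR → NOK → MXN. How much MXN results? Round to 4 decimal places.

1 BRL × 3.217 = 3.217 ZAR
3.217 ZAR × 0.6255 = 2.0122335 NOK
2.0122335 NOK × 1.778 = 3.577751163 MXN

3.5778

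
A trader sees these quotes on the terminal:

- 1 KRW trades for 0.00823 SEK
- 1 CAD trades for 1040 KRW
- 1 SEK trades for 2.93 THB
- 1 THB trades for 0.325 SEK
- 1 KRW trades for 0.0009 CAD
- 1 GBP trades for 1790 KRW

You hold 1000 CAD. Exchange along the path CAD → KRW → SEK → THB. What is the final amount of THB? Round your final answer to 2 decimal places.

25078.46

1000 CAD × 1040 = 1040000 KRW
1040000 KRW × 0.00823 = 8559.2 SEK
8559.2 SEK × 2.93 = 25078.456 THB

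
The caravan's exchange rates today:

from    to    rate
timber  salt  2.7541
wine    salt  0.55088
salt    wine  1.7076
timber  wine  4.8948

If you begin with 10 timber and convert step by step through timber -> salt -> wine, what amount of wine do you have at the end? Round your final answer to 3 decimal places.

47.029

10 timber × 2.7541 = 27.541 salt
27.541 salt × 1.7076 = 47.0290116 wine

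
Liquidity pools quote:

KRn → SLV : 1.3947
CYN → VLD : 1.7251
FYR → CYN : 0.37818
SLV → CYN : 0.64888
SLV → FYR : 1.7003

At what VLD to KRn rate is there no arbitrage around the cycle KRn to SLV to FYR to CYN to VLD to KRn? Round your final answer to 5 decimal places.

Known legs of the cycle: 1.3947 × 1.7003 × 0.37818 × 1.7251 = 1.54710285797505438
For no arbitrage the full-cycle product must be 1, so the missing rate is 1 / 1.54710285797505438 ≈ 0.6463694.

0.64637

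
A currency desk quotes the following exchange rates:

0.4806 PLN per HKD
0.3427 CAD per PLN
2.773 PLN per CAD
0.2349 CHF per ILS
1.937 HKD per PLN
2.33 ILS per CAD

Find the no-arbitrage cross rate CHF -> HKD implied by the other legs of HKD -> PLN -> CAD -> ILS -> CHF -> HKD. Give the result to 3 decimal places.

11.093

Known legs of the cycle: 0.4806 × 0.3427 × 2.33 × 0.2349 = 0.09014399655354
For no arbitrage the full-cycle product must be 1, so the missing rate is 1 / 0.09014399655354 ≈ 11.09336.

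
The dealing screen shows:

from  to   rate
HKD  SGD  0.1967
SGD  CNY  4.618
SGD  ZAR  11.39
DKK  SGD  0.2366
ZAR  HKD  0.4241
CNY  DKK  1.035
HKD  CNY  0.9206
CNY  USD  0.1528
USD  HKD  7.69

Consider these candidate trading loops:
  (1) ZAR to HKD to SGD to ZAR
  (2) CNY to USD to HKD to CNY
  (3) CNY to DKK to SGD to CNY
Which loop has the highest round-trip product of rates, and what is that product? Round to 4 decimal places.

1.1309

(1) 0.4241 × 0.1967 × 11.39 = 0.95016
(2) 0.1528 × 7.69 × 0.9206 = 1.08173
(3) 1.035 × 0.2366 × 4.618 = 1.13086
Highest is cycle (3) at 1.1309 (>1, arbitrage).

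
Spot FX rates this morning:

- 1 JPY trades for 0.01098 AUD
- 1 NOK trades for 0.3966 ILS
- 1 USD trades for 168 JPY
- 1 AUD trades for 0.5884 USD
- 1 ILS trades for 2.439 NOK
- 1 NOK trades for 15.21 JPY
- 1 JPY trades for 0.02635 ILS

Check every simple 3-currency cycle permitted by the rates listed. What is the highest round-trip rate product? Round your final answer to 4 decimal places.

JPY→AUD→USD→JPY: 0.01098 × 0.5884 × 168 = 1.08539
JPY→ILS→NOK→JPY: 0.02635 × 2.439 × 15.21 = 0.97751
Maximum is JPY→AUD→USD→JPY at 1.0854; arbitrage exists.

1.0854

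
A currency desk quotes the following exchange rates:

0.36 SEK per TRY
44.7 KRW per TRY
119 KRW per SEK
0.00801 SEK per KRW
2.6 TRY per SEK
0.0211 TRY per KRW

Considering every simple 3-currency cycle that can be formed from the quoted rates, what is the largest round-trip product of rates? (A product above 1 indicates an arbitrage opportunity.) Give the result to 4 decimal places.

TRY→KRW→SEK→TRY: 44.7 × 0.00801 × 2.6 = 0.93092
TRY→SEK→KRW→TRY: 0.36 × 119 × 0.0211 = 0.90392
Maximum is TRY→KRW→SEK→TRY at 0.9309; no arbitrage — every cycle loses value.

0.9309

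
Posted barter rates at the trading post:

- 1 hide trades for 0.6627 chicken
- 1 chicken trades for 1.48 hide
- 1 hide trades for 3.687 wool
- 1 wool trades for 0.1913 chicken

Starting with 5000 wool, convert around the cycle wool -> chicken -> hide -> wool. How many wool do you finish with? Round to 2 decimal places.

5219.39

5000 wool × 0.1913 = 956.5 chicken
956.5 chicken × 1.48 = 1415.62 hide
1415.62 hide × 3.687 = 5219.39094 wool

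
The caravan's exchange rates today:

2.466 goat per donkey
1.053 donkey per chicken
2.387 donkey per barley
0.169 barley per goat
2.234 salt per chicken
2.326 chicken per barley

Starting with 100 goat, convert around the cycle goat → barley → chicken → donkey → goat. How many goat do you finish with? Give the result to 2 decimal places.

102.07

100 goat × 0.169 = 16.9 barley
16.9 barley × 2.326 = 39.3094 chicken
39.3094 chicken × 1.053 = 41.3927982 donkey
41.3927982 donkey × 2.466 = 102.0746403612 goat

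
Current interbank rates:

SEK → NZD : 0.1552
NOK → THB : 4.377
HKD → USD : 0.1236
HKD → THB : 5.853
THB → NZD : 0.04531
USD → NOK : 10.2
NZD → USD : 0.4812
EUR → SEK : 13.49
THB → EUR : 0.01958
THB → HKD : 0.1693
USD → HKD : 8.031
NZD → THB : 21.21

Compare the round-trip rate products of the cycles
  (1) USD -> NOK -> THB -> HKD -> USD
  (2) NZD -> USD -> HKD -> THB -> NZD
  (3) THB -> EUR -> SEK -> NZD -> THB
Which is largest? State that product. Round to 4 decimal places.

(1) 10.2 × 4.377 × 0.1693 × 0.1236 = 0.93423
(2) 0.4812 × 8.031 × 5.853 × 0.04531 = 1.02487
(3) 0.01958 × 13.49 × 0.1552 × 21.21 = 0.86947
Highest is cycle (2) at 1.0249 (>1, arbitrage).

1.0249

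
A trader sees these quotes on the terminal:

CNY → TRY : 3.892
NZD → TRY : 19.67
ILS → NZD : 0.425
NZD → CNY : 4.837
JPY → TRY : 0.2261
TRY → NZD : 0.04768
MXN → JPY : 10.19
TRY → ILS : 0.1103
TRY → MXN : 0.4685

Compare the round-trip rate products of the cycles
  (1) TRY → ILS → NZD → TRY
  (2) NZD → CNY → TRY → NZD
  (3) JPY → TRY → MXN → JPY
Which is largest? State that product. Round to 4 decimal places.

1.0794

(1) 0.1103 × 0.425 × 19.67 = 0.92208
(2) 4.837 × 3.892 × 0.04768 = 0.89760
(3) 0.2261 × 0.4685 × 10.19 = 1.07940
Highest is cycle (3) at 1.0794 (>1, arbitrage).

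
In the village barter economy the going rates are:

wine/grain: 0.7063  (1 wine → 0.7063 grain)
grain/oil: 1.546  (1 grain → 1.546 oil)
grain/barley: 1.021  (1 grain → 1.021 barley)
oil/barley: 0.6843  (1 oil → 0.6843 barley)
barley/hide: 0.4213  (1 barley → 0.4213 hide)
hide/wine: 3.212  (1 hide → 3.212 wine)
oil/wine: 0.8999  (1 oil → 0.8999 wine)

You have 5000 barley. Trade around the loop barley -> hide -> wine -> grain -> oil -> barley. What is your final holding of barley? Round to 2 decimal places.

5000 barley × 0.4213 = 2106.5 hide
2106.5 hide × 3.212 = 6766.078 wine
6766.078 wine × 0.7063 = 4778.8808914 grain
4778.8808914 grain × 1.546 = 7388.1498581044 oil
7388.1498581044 oil × 0.6843 = 5055.71094790084092 barley

5055.71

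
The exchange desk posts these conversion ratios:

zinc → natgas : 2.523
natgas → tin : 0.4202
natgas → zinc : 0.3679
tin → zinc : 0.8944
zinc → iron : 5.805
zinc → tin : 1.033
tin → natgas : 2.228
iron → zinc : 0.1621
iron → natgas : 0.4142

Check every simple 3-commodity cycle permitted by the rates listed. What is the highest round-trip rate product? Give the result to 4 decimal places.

0.9482

tin→zinc→natgas→tin: 0.8944 × 2.523 × 0.4202 = 0.94821
iron→natgas→zinc→iron: 0.4142 × 0.3679 × 5.805 = 0.88459
tin→natgas→zinc→tin: 2.228 × 0.3679 × 1.033 = 0.84673
Maximum is tin→zinc→natgas→tin at 0.9482; no arbitrage — every cycle loses value.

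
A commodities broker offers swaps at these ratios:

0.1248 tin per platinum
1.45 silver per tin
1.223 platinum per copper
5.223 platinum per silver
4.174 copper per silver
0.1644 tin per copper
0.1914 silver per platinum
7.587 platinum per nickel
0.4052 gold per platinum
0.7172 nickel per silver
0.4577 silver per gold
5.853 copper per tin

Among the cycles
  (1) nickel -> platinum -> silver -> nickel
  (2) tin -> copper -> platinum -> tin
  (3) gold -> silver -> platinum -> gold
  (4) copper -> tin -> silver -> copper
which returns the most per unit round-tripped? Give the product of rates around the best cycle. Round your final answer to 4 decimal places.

1.0415

(1) 7.587 × 0.1914 × 0.7172 = 1.04148
(2) 5.853 × 1.223 × 0.1248 = 0.89335
(3) 0.4577 × 5.223 × 0.4052 = 0.96866
(4) 0.1644 × 1.45 × 4.174 = 0.99500
Highest is cycle (1) at 1.0415 (>1, arbitrage).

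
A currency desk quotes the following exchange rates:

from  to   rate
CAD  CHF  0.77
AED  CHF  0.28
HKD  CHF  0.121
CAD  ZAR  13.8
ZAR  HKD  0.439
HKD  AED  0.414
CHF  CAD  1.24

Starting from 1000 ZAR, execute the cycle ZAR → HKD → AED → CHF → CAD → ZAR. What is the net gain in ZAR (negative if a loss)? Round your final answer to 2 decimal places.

1000 ZAR × 0.439 = 439 HKD
439 HKD × 0.414 = 181.746 AED
181.746 AED × 0.28 = 50.88888 CHF
50.88888 CHF × 1.24 = 63.1022112 CAD
63.1022112 CAD × 13.8 = 870.81051456 ZAR
Net change: 870.81051456 − 1000 = -129.18948544 ZAR

-129.19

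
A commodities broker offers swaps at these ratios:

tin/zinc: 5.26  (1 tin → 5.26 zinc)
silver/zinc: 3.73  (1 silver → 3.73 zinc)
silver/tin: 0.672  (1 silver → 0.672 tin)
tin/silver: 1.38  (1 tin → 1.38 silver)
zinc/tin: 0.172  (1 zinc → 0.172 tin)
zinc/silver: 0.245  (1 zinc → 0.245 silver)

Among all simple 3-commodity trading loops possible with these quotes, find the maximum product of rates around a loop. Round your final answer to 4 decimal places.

0.8854

zinc→tin→silver→zinc: 0.172 × 1.38 × 3.73 = 0.88535
zinc→silver→tin→zinc: 0.245 × 0.672 × 5.26 = 0.86601
Maximum is zinc→tin→silver→zinc at 0.8854; no arbitrage — every cycle loses value.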